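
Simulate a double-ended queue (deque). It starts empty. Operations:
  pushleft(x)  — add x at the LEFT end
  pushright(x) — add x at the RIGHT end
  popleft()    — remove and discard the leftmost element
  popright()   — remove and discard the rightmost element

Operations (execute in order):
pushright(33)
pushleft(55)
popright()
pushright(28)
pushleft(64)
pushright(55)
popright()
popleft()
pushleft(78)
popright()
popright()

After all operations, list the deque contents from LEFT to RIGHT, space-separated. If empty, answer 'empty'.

pushright(33): [33]
pushleft(55): [55, 33]
popright(): [55]
pushright(28): [55, 28]
pushleft(64): [64, 55, 28]
pushright(55): [64, 55, 28, 55]
popright(): [64, 55, 28]
popleft(): [55, 28]
pushleft(78): [78, 55, 28]
popright(): [78, 55]
popright(): [78]

Answer: 78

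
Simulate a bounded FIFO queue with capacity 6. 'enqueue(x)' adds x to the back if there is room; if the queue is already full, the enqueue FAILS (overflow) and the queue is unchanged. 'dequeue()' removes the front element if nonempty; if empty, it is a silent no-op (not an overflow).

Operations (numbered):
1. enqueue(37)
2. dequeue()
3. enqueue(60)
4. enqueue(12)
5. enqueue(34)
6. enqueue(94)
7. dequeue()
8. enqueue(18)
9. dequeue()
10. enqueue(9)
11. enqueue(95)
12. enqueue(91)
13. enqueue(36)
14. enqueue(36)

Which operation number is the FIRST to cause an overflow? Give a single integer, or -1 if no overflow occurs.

1. enqueue(37): size=1
2. dequeue(): size=0
3. enqueue(60): size=1
4. enqueue(12): size=2
5. enqueue(34): size=3
6. enqueue(94): size=4
7. dequeue(): size=3
8. enqueue(18): size=4
9. dequeue(): size=3
10. enqueue(9): size=4
11. enqueue(95): size=5
12. enqueue(91): size=6
13. enqueue(36): size=6=cap → OVERFLOW (fail)
14. enqueue(36): size=6=cap → OVERFLOW (fail)

Answer: 13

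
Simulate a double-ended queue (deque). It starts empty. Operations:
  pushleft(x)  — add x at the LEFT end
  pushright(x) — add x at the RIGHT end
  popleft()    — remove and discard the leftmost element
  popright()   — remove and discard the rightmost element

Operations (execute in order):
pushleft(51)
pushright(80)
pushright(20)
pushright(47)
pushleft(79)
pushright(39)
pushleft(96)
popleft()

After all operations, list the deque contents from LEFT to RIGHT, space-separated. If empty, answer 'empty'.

pushleft(51): [51]
pushright(80): [51, 80]
pushright(20): [51, 80, 20]
pushright(47): [51, 80, 20, 47]
pushleft(79): [79, 51, 80, 20, 47]
pushright(39): [79, 51, 80, 20, 47, 39]
pushleft(96): [96, 79, 51, 80, 20, 47, 39]
popleft(): [79, 51, 80, 20, 47, 39]

Answer: 79 51 80 20 47 39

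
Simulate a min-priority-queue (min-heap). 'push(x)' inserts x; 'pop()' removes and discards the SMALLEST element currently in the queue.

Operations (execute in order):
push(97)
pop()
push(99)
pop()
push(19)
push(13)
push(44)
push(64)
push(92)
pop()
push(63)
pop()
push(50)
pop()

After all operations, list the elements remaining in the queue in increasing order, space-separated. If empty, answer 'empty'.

push(97): heap contents = [97]
pop() → 97: heap contents = []
push(99): heap contents = [99]
pop() → 99: heap contents = []
push(19): heap contents = [19]
push(13): heap contents = [13, 19]
push(44): heap contents = [13, 19, 44]
push(64): heap contents = [13, 19, 44, 64]
push(92): heap contents = [13, 19, 44, 64, 92]
pop() → 13: heap contents = [19, 44, 64, 92]
push(63): heap contents = [19, 44, 63, 64, 92]
pop() → 19: heap contents = [44, 63, 64, 92]
push(50): heap contents = [44, 50, 63, 64, 92]
pop() → 44: heap contents = [50, 63, 64, 92]

Answer: 50 63 64 92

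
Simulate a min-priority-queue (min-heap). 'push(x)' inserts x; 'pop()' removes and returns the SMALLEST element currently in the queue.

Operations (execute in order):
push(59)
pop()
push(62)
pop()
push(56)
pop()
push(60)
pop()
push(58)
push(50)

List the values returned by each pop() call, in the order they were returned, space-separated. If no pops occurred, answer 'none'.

push(59): heap contents = [59]
pop() → 59: heap contents = []
push(62): heap contents = [62]
pop() → 62: heap contents = []
push(56): heap contents = [56]
pop() → 56: heap contents = []
push(60): heap contents = [60]
pop() → 60: heap contents = []
push(58): heap contents = [58]
push(50): heap contents = [50, 58]

Answer: 59 62 56 60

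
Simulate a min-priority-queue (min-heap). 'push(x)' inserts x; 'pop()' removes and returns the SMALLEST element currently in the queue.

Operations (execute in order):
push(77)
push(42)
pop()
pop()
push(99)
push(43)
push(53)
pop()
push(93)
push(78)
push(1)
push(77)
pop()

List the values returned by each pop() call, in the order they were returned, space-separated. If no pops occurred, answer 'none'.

Answer: 42 77 43 1

Derivation:
push(77): heap contents = [77]
push(42): heap contents = [42, 77]
pop() → 42: heap contents = [77]
pop() → 77: heap contents = []
push(99): heap contents = [99]
push(43): heap contents = [43, 99]
push(53): heap contents = [43, 53, 99]
pop() → 43: heap contents = [53, 99]
push(93): heap contents = [53, 93, 99]
push(78): heap contents = [53, 78, 93, 99]
push(1): heap contents = [1, 53, 78, 93, 99]
push(77): heap contents = [1, 53, 77, 78, 93, 99]
pop() → 1: heap contents = [53, 77, 78, 93, 99]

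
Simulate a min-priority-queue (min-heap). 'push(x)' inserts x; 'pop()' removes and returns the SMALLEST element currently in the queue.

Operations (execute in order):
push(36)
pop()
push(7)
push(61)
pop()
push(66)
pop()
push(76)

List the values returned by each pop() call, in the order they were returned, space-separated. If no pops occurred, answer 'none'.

push(36): heap contents = [36]
pop() → 36: heap contents = []
push(7): heap contents = [7]
push(61): heap contents = [7, 61]
pop() → 7: heap contents = [61]
push(66): heap contents = [61, 66]
pop() → 61: heap contents = [66]
push(76): heap contents = [66, 76]

Answer: 36 7 61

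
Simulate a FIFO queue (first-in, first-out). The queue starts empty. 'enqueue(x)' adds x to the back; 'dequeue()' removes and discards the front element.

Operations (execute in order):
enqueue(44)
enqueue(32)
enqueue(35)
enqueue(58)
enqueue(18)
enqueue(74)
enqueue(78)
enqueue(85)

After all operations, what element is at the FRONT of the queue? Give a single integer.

enqueue(44): queue = [44]
enqueue(32): queue = [44, 32]
enqueue(35): queue = [44, 32, 35]
enqueue(58): queue = [44, 32, 35, 58]
enqueue(18): queue = [44, 32, 35, 58, 18]
enqueue(74): queue = [44, 32, 35, 58, 18, 74]
enqueue(78): queue = [44, 32, 35, 58, 18, 74, 78]
enqueue(85): queue = [44, 32, 35, 58, 18, 74, 78, 85]

Answer: 44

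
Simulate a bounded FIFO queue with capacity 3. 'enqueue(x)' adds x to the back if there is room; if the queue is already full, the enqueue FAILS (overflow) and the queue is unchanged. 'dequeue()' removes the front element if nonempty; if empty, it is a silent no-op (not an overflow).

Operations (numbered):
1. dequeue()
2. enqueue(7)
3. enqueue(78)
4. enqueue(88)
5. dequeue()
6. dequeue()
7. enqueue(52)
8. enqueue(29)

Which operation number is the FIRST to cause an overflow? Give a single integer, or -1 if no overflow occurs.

1. dequeue(): empty, no-op, size=0
2. enqueue(7): size=1
3. enqueue(78): size=2
4. enqueue(88): size=3
5. dequeue(): size=2
6. dequeue(): size=1
7. enqueue(52): size=2
8. enqueue(29): size=3

Answer: -1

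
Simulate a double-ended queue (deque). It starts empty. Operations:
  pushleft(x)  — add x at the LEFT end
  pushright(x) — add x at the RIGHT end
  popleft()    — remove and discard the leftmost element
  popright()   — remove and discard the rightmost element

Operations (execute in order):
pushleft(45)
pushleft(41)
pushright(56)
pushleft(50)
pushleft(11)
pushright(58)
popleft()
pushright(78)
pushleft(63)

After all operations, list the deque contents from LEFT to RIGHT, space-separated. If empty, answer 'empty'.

pushleft(45): [45]
pushleft(41): [41, 45]
pushright(56): [41, 45, 56]
pushleft(50): [50, 41, 45, 56]
pushleft(11): [11, 50, 41, 45, 56]
pushright(58): [11, 50, 41, 45, 56, 58]
popleft(): [50, 41, 45, 56, 58]
pushright(78): [50, 41, 45, 56, 58, 78]
pushleft(63): [63, 50, 41, 45, 56, 58, 78]

Answer: 63 50 41 45 56 58 78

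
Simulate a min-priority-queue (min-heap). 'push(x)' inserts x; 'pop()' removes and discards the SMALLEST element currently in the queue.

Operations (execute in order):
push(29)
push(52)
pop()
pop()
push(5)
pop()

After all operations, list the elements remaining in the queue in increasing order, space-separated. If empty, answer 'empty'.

Answer: empty

Derivation:
push(29): heap contents = [29]
push(52): heap contents = [29, 52]
pop() → 29: heap contents = [52]
pop() → 52: heap contents = []
push(5): heap contents = [5]
pop() → 5: heap contents = []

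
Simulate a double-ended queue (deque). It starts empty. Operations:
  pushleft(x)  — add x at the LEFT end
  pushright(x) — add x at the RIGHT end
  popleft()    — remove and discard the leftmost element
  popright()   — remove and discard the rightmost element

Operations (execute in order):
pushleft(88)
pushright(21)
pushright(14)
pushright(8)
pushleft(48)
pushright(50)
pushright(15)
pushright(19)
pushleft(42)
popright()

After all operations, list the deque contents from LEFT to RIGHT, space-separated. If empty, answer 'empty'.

Answer: 42 48 88 21 14 8 50 15

Derivation:
pushleft(88): [88]
pushright(21): [88, 21]
pushright(14): [88, 21, 14]
pushright(8): [88, 21, 14, 8]
pushleft(48): [48, 88, 21, 14, 8]
pushright(50): [48, 88, 21, 14, 8, 50]
pushright(15): [48, 88, 21, 14, 8, 50, 15]
pushright(19): [48, 88, 21, 14, 8, 50, 15, 19]
pushleft(42): [42, 48, 88, 21, 14, 8, 50, 15, 19]
popright(): [42, 48, 88, 21, 14, 8, 50, 15]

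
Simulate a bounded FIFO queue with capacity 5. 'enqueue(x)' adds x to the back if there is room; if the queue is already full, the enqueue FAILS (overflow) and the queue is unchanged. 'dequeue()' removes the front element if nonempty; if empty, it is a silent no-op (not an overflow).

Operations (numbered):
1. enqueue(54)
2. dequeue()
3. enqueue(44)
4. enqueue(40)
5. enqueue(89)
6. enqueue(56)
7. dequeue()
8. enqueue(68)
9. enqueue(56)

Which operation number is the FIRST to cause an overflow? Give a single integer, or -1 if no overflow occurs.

1. enqueue(54): size=1
2. dequeue(): size=0
3. enqueue(44): size=1
4. enqueue(40): size=2
5. enqueue(89): size=3
6. enqueue(56): size=4
7. dequeue(): size=3
8. enqueue(68): size=4
9. enqueue(56): size=5

Answer: -1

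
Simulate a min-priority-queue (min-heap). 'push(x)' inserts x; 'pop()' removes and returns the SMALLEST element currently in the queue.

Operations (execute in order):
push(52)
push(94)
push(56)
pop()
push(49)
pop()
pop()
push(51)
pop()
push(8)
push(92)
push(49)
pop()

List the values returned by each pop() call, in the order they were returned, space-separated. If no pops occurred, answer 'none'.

Answer: 52 49 56 51 8

Derivation:
push(52): heap contents = [52]
push(94): heap contents = [52, 94]
push(56): heap contents = [52, 56, 94]
pop() → 52: heap contents = [56, 94]
push(49): heap contents = [49, 56, 94]
pop() → 49: heap contents = [56, 94]
pop() → 56: heap contents = [94]
push(51): heap contents = [51, 94]
pop() → 51: heap contents = [94]
push(8): heap contents = [8, 94]
push(92): heap contents = [8, 92, 94]
push(49): heap contents = [8, 49, 92, 94]
pop() → 8: heap contents = [49, 92, 94]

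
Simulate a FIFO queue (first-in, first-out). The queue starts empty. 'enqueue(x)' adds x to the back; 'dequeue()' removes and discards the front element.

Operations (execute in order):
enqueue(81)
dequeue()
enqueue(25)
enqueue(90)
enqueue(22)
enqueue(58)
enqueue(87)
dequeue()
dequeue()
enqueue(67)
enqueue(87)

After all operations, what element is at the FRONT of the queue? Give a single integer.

Answer: 22

Derivation:
enqueue(81): queue = [81]
dequeue(): queue = []
enqueue(25): queue = [25]
enqueue(90): queue = [25, 90]
enqueue(22): queue = [25, 90, 22]
enqueue(58): queue = [25, 90, 22, 58]
enqueue(87): queue = [25, 90, 22, 58, 87]
dequeue(): queue = [90, 22, 58, 87]
dequeue(): queue = [22, 58, 87]
enqueue(67): queue = [22, 58, 87, 67]
enqueue(87): queue = [22, 58, 87, 67, 87]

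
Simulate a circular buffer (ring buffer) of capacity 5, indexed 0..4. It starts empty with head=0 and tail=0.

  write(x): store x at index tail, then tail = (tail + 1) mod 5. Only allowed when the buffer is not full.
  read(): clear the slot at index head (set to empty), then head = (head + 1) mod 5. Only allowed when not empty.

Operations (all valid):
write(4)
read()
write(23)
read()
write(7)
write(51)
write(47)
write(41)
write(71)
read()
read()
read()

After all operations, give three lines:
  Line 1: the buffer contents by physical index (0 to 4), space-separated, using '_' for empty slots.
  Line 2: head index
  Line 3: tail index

write(4): buf=[4 _ _ _ _], head=0, tail=1, size=1
read(): buf=[_ _ _ _ _], head=1, tail=1, size=0
write(23): buf=[_ 23 _ _ _], head=1, tail=2, size=1
read(): buf=[_ _ _ _ _], head=2, tail=2, size=0
write(7): buf=[_ _ 7 _ _], head=2, tail=3, size=1
write(51): buf=[_ _ 7 51 _], head=2, tail=4, size=2
write(47): buf=[_ _ 7 51 47], head=2, tail=0, size=3
write(41): buf=[41 _ 7 51 47], head=2, tail=1, size=4
write(71): buf=[41 71 7 51 47], head=2, tail=2, size=5
read(): buf=[41 71 _ 51 47], head=3, tail=2, size=4
read(): buf=[41 71 _ _ 47], head=4, tail=2, size=3
read(): buf=[41 71 _ _ _], head=0, tail=2, size=2

Answer: 41 71 _ _ _
0
2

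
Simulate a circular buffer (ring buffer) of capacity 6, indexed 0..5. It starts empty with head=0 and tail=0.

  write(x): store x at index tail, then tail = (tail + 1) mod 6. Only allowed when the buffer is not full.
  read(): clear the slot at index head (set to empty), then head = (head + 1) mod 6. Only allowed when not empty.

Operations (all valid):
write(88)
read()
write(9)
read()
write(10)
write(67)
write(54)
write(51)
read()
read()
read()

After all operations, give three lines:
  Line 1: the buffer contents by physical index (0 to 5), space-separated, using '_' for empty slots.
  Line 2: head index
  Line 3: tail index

Answer: _ _ _ _ _ 51
5
0

Derivation:
write(88): buf=[88 _ _ _ _ _], head=0, tail=1, size=1
read(): buf=[_ _ _ _ _ _], head=1, tail=1, size=0
write(9): buf=[_ 9 _ _ _ _], head=1, tail=2, size=1
read(): buf=[_ _ _ _ _ _], head=2, tail=2, size=0
write(10): buf=[_ _ 10 _ _ _], head=2, tail=3, size=1
write(67): buf=[_ _ 10 67 _ _], head=2, tail=4, size=2
write(54): buf=[_ _ 10 67 54 _], head=2, tail=5, size=3
write(51): buf=[_ _ 10 67 54 51], head=2, tail=0, size=4
read(): buf=[_ _ _ 67 54 51], head=3, tail=0, size=3
read(): buf=[_ _ _ _ 54 51], head=4, tail=0, size=2
read(): buf=[_ _ _ _ _ 51], head=5, tail=0, size=1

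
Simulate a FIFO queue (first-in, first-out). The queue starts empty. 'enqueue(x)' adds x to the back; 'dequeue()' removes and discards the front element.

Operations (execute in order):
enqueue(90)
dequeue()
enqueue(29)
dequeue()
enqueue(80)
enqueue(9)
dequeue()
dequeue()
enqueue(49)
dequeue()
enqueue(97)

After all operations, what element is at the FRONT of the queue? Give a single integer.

Answer: 97

Derivation:
enqueue(90): queue = [90]
dequeue(): queue = []
enqueue(29): queue = [29]
dequeue(): queue = []
enqueue(80): queue = [80]
enqueue(9): queue = [80, 9]
dequeue(): queue = [9]
dequeue(): queue = []
enqueue(49): queue = [49]
dequeue(): queue = []
enqueue(97): queue = [97]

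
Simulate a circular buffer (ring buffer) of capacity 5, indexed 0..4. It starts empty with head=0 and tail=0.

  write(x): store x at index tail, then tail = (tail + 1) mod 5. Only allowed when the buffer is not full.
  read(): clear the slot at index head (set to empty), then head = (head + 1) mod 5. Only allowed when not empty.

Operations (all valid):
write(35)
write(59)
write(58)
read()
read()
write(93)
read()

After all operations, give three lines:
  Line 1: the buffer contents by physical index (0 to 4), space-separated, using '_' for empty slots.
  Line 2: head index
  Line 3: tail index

Answer: _ _ _ 93 _
3
4

Derivation:
write(35): buf=[35 _ _ _ _], head=0, tail=1, size=1
write(59): buf=[35 59 _ _ _], head=0, tail=2, size=2
write(58): buf=[35 59 58 _ _], head=0, tail=3, size=3
read(): buf=[_ 59 58 _ _], head=1, tail=3, size=2
read(): buf=[_ _ 58 _ _], head=2, tail=3, size=1
write(93): buf=[_ _ 58 93 _], head=2, tail=4, size=2
read(): buf=[_ _ _ 93 _], head=3, tail=4, size=1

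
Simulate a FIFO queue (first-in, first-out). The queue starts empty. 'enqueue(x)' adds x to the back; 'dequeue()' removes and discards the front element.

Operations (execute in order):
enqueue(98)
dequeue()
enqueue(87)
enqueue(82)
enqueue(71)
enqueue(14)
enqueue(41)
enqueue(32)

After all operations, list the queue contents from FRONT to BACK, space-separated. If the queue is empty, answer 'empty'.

Answer: 87 82 71 14 41 32

Derivation:
enqueue(98): [98]
dequeue(): []
enqueue(87): [87]
enqueue(82): [87, 82]
enqueue(71): [87, 82, 71]
enqueue(14): [87, 82, 71, 14]
enqueue(41): [87, 82, 71, 14, 41]
enqueue(32): [87, 82, 71, 14, 41, 32]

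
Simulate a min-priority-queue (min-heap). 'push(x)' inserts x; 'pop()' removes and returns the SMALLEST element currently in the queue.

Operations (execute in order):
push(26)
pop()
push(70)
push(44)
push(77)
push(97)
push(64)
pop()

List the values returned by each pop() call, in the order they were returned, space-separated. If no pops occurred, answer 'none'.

Answer: 26 44

Derivation:
push(26): heap contents = [26]
pop() → 26: heap contents = []
push(70): heap contents = [70]
push(44): heap contents = [44, 70]
push(77): heap contents = [44, 70, 77]
push(97): heap contents = [44, 70, 77, 97]
push(64): heap contents = [44, 64, 70, 77, 97]
pop() → 44: heap contents = [64, 70, 77, 97]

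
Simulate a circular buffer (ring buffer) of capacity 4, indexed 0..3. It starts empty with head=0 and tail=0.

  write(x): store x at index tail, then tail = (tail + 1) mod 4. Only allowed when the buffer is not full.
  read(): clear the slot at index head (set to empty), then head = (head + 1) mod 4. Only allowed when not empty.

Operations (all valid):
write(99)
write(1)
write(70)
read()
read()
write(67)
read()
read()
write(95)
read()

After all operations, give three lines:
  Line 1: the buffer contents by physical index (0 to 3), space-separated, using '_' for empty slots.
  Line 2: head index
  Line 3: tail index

Answer: _ _ _ _
1
1

Derivation:
write(99): buf=[99 _ _ _], head=0, tail=1, size=1
write(1): buf=[99 1 _ _], head=0, tail=2, size=2
write(70): buf=[99 1 70 _], head=0, tail=3, size=3
read(): buf=[_ 1 70 _], head=1, tail=3, size=2
read(): buf=[_ _ 70 _], head=2, tail=3, size=1
write(67): buf=[_ _ 70 67], head=2, tail=0, size=2
read(): buf=[_ _ _ 67], head=3, tail=0, size=1
read(): buf=[_ _ _ _], head=0, tail=0, size=0
write(95): buf=[95 _ _ _], head=0, tail=1, size=1
read(): buf=[_ _ _ _], head=1, tail=1, size=0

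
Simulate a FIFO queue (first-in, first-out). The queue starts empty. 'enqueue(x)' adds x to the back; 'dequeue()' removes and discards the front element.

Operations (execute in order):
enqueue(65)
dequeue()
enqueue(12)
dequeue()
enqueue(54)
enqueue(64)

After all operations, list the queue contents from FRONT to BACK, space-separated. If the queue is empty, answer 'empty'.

enqueue(65): [65]
dequeue(): []
enqueue(12): [12]
dequeue(): []
enqueue(54): [54]
enqueue(64): [54, 64]

Answer: 54 64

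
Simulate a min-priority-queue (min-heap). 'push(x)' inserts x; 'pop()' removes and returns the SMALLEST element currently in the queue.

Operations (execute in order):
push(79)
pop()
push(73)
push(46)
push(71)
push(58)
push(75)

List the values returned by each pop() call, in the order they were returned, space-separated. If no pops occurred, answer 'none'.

Answer: 79

Derivation:
push(79): heap contents = [79]
pop() → 79: heap contents = []
push(73): heap contents = [73]
push(46): heap contents = [46, 73]
push(71): heap contents = [46, 71, 73]
push(58): heap contents = [46, 58, 71, 73]
push(75): heap contents = [46, 58, 71, 73, 75]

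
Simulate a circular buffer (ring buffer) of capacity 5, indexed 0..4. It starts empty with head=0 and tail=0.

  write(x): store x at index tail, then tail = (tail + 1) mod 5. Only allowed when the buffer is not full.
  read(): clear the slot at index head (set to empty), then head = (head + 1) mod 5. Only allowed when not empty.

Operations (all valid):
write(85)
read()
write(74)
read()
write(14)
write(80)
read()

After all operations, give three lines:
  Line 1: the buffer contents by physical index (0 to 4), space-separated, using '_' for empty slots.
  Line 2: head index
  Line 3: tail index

write(85): buf=[85 _ _ _ _], head=0, tail=1, size=1
read(): buf=[_ _ _ _ _], head=1, tail=1, size=0
write(74): buf=[_ 74 _ _ _], head=1, tail=2, size=1
read(): buf=[_ _ _ _ _], head=2, tail=2, size=0
write(14): buf=[_ _ 14 _ _], head=2, tail=3, size=1
write(80): buf=[_ _ 14 80 _], head=2, tail=4, size=2
read(): buf=[_ _ _ 80 _], head=3, tail=4, size=1

Answer: _ _ _ 80 _
3
4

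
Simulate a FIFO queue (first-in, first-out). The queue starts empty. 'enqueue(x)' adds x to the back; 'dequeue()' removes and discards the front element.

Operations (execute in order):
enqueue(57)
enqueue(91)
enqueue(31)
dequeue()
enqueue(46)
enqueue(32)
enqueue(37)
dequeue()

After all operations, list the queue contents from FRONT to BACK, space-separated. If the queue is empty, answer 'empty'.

enqueue(57): [57]
enqueue(91): [57, 91]
enqueue(31): [57, 91, 31]
dequeue(): [91, 31]
enqueue(46): [91, 31, 46]
enqueue(32): [91, 31, 46, 32]
enqueue(37): [91, 31, 46, 32, 37]
dequeue(): [31, 46, 32, 37]

Answer: 31 46 32 37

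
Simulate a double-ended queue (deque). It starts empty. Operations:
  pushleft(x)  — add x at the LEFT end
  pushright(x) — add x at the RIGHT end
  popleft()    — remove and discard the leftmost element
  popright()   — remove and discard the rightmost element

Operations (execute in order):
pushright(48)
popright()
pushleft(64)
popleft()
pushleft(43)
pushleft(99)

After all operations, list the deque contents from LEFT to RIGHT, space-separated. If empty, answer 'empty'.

pushright(48): [48]
popright(): []
pushleft(64): [64]
popleft(): []
pushleft(43): [43]
pushleft(99): [99, 43]

Answer: 99 43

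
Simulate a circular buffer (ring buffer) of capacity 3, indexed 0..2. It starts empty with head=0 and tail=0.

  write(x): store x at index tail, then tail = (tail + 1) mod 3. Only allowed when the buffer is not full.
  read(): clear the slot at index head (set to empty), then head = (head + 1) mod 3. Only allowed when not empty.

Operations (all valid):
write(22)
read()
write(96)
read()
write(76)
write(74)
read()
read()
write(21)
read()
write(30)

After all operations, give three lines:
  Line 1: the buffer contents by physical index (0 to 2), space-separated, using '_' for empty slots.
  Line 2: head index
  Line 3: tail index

write(22): buf=[22 _ _], head=0, tail=1, size=1
read(): buf=[_ _ _], head=1, tail=1, size=0
write(96): buf=[_ 96 _], head=1, tail=2, size=1
read(): buf=[_ _ _], head=2, tail=2, size=0
write(76): buf=[_ _ 76], head=2, tail=0, size=1
write(74): buf=[74 _ 76], head=2, tail=1, size=2
read(): buf=[74 _ _], head=0, tail=1, size=1
read(): buf=[_ _ _], head=1, tail=1, size=0
write(21): buf=[_ 21 _], head=1, tail=2, size=1
read(): buf=[_ _ _], head=2, tail=2, size=0
write(30): buf=[_ _ 30], head=2, tail=0, size=1

Answer: _ _ 30
2
0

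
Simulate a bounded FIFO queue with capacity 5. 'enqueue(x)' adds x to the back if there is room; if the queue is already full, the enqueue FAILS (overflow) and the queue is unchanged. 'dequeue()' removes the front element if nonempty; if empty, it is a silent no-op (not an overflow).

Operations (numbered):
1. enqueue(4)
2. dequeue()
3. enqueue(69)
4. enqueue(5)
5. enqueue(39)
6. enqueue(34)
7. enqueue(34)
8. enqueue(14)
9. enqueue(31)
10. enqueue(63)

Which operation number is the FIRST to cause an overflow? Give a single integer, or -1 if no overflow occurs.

1. enqueue(4): size=1
2. dequeue(): size=0
3. enqueue(69): size=1
4. enqueue(5): size=2
5. enqueue(39): size=3
6. enqueue(34): size=4
7. enqueue(34): size=5
8. enqueue(14): size=5=cap → OVERFLOW (fail)
9. enqueue(31): size=5=cap → OVERFLOW (fail)
10. enqueue(63): size=5=cap → OVERFLOW (fail)

Answer: 8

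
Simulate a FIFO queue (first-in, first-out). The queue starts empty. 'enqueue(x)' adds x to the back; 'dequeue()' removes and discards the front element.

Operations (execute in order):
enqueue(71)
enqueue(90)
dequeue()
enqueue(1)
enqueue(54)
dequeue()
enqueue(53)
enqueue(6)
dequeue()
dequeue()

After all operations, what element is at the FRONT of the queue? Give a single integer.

enqueue(71): queue = [71]
enqueue(90): queue = [71, 90]
dequeue(): queue = [90]
enqueue(1): queue = [90, 1]
enqueue(54): queue = [90, 1, 54]
dequeue(): queue = [1, 54]
enqueue(53): queue = [1, 54, 53]
enqueue(6): queue = [1, 54, 53, 6]
dequeue(): queue = [54, 53, 6]
dequeue(): queue = [53, 6]

Answer: 53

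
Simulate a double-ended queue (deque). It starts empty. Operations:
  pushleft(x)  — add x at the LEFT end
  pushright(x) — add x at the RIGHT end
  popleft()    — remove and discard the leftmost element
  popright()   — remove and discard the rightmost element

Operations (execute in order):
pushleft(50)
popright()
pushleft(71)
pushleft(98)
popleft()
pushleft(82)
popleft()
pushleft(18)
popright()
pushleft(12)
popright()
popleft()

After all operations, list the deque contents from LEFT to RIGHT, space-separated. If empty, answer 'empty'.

Answer: empty

Derivation:
pushleft(50): [50]
popright(): []
pushleft(71): [71]
pushleft(98): [98, 71]
popleft(): [71]
pushleft(82): [82, 71]
popleft(): [71]
pushleft(18): [18, 71]
popright(): [18]
pushleft(12): [12, 18]
popright(): [12]
popleft(): []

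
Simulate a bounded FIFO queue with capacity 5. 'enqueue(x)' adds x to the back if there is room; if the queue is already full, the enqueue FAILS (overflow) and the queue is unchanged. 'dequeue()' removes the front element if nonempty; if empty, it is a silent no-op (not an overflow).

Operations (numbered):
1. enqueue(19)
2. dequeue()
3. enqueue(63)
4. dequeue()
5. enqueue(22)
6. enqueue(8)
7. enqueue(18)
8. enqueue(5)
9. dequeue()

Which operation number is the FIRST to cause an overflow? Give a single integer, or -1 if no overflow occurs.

Answer: -1

Derivation:
1. enqueue(19): size=1
2. dequeue(): size=0
3. enqueue(63): size=1
4. dequeue(): size=0
5. enqueue(22): size=1
6. enqueue(8): size=2
7. enqueue(18): size=3
8. enqueue(5): size=4
9. dequeue(): size=3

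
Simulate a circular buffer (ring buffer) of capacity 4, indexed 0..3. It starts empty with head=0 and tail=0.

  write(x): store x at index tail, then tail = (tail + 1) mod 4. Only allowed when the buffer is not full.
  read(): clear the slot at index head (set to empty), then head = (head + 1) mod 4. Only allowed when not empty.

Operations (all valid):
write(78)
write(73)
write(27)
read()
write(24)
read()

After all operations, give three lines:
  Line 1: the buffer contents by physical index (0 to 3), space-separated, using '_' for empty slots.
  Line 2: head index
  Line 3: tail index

Answer: _ _ 27 24
2
0

Derivation:
write(78): buf=[78 _ _ _], head=0, tail=1, size=1
write(73): buf=[78 73 _ _], head=0, tail=2, size=2
write(27): buf=[78 73 27 _], head=0, tail=3, size=3
read(): buf=[_ 73 27 _], head=1, tail=3, size=2
write(24): buf=[_ 73 27 24], head=1, tail=0, size=3
read(): buf=[_ _ 27 24], head=2, tail=0, size=2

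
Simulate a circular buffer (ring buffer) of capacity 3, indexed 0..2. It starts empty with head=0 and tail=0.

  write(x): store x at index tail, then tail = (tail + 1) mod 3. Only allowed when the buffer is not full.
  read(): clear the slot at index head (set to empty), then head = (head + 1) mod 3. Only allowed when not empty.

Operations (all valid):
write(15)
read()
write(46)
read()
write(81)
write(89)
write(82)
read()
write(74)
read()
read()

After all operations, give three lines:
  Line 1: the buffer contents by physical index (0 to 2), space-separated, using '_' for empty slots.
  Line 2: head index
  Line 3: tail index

write(15): buf=[15 _ _], head=0, tail=1, size=1
read(): buf=[_ _ _], head=1, tail=1, size=0
write(46): buf=[_ 46 _], head=1, tail=2, size=1
read(): buf=[_ _ _], head=2, tail=2, size=0
write(81): buf=[_ _ 81], head=2, tail=0, size=1
write(89): buf=[89 _ 81], head=2, tail=1, size=2
write(82): buf=[89 82 81], head=2, tail=2, size=3
read(): buf=[89 82 _], head=0, tail=2, size=2
write(74): buf=[89 82 74], head=0, tail=0, size=3
read(): buf=[_ 82 74], head=1, tail=0, size=2
read(): buf=[_ _ 74], head=2, tail=0, size=1

Answer: _ _ 74
2
0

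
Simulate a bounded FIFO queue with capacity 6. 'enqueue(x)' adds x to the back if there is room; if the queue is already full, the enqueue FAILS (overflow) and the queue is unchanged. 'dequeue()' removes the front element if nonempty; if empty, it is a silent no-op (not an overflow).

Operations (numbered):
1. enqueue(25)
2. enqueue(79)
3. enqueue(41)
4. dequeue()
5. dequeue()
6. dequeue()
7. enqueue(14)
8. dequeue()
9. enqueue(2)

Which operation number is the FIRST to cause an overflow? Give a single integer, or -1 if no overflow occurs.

1. enqueue(25): size=1
2. enqueue(79): size=2
3. enqueue(41): size=3
4. dequeue(): size=2
5. dequeue(): size=1
6. dequeue(): size=0
7. enqueue(14): size=1
8. dequeue(): size=0
9. enqueue(2): size=1

Answer: -1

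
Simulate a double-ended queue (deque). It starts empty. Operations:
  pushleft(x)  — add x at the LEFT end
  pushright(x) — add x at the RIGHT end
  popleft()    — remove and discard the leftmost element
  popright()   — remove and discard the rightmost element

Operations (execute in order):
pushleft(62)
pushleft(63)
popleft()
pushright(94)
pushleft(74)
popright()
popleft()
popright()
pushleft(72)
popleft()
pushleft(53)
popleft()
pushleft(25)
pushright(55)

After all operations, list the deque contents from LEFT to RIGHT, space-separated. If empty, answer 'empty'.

Answer: 25 55

Derivation:
pushleft(62): [62]
pushleft(63): [63, 62]
popleft(): [62]
pushright(94): [62, 94]
pushleft(74): [74, 62, 94]
popright(): [74, 62]
popleft(): [62]
popright(): []
pushleft(72): [72]
popleft(): []
pushleft(53): [53]
popleft(): []
pushleft(25): [25]
pushright(55): [25, 55]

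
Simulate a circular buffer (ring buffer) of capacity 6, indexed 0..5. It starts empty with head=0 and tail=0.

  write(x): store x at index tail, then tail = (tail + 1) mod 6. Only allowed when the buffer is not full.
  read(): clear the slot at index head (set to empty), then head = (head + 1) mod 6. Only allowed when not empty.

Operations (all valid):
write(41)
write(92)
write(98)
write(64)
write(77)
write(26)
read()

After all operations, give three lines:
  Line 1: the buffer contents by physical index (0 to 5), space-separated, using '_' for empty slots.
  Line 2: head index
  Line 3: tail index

write(41): buf=[41 _ _ _ _ _], head=0, tail=1, size=1
write(92): buf=[41 92 _ _ _ _], head=0, tail=2, size=2
write(98): buf=[41 92 98 _ _ _], head=0, tail=3, size=3
write(64): buf=[41 92 98 64 _ _], head=0, tail=4, size=4
write(77): buf=[41 92 98 64 77 _], head=0, tail=5, size=5
write(26): buf=[41 92 98 64 77 26], head=0, tail=0, size=6
read(): buf=[_ 92 98 64 77 26], head=1, tail=0, size=5

Answer: _ 92 98 64 77 26
1
0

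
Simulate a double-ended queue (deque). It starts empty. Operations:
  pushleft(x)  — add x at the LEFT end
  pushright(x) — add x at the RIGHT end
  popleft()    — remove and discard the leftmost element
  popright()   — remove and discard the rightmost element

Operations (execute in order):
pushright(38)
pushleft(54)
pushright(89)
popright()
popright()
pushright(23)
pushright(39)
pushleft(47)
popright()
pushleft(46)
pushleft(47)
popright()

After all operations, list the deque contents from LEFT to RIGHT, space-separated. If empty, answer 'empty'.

Answer: 47 46 47 54

Derivation:
pushright(38): [38]
pushleft(54): [54, 38]
pushright(89): [54, 38, 89]
popright(): [54, 38]
popright(): [54]
pushright(23): [54, 23]
pushright(39): [54, 23, 39]
pushleft(47): [47, 54, 23, 39]
popright(): [47, 54, 23]
pushleft(46): [46, 47, 54, 23]
pushleft(47): [47, 46, 47, 54, 23]
popright(): [47, 46, 47, 54]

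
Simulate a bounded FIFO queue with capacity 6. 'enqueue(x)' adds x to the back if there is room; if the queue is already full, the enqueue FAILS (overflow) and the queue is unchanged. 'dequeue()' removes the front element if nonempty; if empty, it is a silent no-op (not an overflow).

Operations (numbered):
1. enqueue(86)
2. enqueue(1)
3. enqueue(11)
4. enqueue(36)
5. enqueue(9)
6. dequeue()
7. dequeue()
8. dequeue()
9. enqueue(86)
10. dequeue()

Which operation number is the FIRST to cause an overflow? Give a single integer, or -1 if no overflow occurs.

1. enqueue(86): size=1
2. enqueue(1): size=2
3. enqueue(11): size=3
4. enqueue(36): size=4
5. enqueue(9): size=5
6. dequeue(): size=4
7. dequeue(): size=3
8. dequeue(): size=2
9. enqueue(86): size=3
10. dequeue(): size=2

Answer: -1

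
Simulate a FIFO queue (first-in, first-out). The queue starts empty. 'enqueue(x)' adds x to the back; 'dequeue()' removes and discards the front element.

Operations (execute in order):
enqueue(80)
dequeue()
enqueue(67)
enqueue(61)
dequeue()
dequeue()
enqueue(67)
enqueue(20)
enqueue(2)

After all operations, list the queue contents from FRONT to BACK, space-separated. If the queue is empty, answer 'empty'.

enqueue(80): [80]
dequeue(): []
enqueue(67): [67]
enqueue(61): [67, 61]
dequeue(): [61]
dequeue(): []
enqueue(67): [67]
enqueue(20): [67, 20]
enqueue(2): [67, 20, 2]

Answer: 67 20 2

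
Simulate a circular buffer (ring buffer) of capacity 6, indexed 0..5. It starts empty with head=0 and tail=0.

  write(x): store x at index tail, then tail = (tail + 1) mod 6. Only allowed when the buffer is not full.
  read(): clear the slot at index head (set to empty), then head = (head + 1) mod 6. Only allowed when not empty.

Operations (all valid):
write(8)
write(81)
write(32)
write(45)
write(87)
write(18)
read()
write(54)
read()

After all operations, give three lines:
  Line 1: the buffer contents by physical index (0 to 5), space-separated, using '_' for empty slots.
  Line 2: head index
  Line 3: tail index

Answer: 54 _ 32 45 87 18
2
1

Derivation:
write(8): buf=[8 _ _ _ _ _], head=0, tail=1, size=1
write(81): buf=[8 81 _ _ _ _], head=0, tail=2, size=2
write(32): buf=[8 81 32 _ _ _], head=0, tail=3, size=3
write(45): buf=[8 81 32 45 _ _], head=0, tail=4, size=4
write(87): buf=[8 81 32 45 87 _], head=0, tail=5, size=5
write(18): buf=[8 81 32 45 87 18], head=0, tail=0, size=6
read(): buf=[_ 81 32 45 87 18], head=1, tail=0, size=5
write(54): buf=[54 81 32 45 87 18], head=1, tail=1, size=6
read(): buf=[54 _ 32 45 87 18], head=2, tail=1, size=5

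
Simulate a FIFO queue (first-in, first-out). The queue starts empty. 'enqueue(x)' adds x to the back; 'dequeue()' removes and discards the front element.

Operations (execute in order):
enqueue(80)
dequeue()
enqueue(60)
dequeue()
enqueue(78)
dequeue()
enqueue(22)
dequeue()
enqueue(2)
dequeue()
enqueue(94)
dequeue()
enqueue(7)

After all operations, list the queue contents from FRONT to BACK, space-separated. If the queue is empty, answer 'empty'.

enqueue(80): [80]
dequeue(): []
enqueue(60): [60]
dequeue(): []
enqueue(78): [78]
dequeue(): []
enqueue(22): [22]
dequeue(): []
enqueue(2): [2]
dequeue(): []
enqueue(94): [94]
dequeue(): []
enqueue(7): [7]

Answer: 7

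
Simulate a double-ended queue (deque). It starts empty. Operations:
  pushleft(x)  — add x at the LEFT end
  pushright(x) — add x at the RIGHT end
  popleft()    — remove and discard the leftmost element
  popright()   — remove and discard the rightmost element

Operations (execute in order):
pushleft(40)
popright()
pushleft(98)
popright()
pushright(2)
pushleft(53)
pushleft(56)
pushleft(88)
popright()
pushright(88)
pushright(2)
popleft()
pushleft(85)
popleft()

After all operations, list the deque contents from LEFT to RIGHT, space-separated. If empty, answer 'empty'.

Answer: 56 53 88 2

Derivation:
pushleft(40): [40]
popright(): []
pushleft(98): [98]
popright(): []
pushright(2): [2]
pushleft(53): [53, 2]
pushleft(56): [56, 53, 2]
pushleft(88): [88, 56, 53, 2]
popright(): [88, 56, 53]
pushright(88): [88, 56, 53, 88]
pushright(2): [88, 56, 53, 88, 2]
popleft(): [56, 53, 88, 2]
pushleft(85): [85, 56, 53, 88, 2]
popleft(): [56, 53, 88, 2]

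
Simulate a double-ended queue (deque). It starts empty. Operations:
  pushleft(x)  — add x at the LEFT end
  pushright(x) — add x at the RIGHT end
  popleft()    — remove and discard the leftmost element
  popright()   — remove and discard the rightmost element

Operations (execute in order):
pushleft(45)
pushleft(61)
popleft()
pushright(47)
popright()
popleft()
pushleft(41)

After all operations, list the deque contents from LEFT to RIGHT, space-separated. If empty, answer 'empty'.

Answer: 41

Derivation:
pushleft(45): [45]
pushleft(61): [61, 45]
popleft(): [45]
pushright(47): [45, 47]
popright(): [45]
popleft(): []
pushleft(41): [41]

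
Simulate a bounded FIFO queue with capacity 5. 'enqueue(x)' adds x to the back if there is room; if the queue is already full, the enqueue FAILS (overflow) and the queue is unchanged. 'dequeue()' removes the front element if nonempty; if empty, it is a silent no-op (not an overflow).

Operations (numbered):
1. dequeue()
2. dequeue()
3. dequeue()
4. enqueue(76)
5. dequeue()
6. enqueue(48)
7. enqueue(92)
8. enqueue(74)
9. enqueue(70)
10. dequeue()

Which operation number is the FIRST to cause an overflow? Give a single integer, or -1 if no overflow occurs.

Answer: -1

Derivation:
1. dequeue(): empty, no-op, size=0
2. dequeue(): empty, no-op, size=0
3. dequeue(): empty, no-op, size=0
4. enqueue(76): size=1
5. dequeue(): size=0
6. enqueue(48): size=1
7. enqueue(92): size=2
8. enqueue(74): size=3
9. enqueue(70): size=4
10. dequeue(): size=3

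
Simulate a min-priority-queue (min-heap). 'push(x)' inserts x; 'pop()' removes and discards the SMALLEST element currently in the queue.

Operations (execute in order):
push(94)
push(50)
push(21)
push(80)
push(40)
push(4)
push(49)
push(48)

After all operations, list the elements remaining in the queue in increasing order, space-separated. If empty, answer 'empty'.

push(94): heap contents = [94]
push(50): heap contents = [50, 94]
push(21): heap contents = [21, 50, 94]
push(80): heap contents = [21, 50, 80, 94]
push(40): heap contents = [21, 40, 50, 80, 94]
push(4): heap contents = [4, 21, 40, 50, 80, 94]
push(49): heap contents = [4, 21, 40, 49, 50, 80, 94]
push(48): heap contents = [4, 21, 40, 48, 49, 50, 80, 94]

Answer: 4 21 40 48 49 50 80 94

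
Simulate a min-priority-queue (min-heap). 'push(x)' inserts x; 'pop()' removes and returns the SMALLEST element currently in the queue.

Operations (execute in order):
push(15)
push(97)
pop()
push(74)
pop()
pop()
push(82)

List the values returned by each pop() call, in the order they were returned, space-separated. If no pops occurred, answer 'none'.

push(15): heap contents = [15]
push(97): heap contents = [15, 97]
pop() → 15: heap contents = [97]
push(74): heap contents = [74, 97]
pop() → 74: heap contents = [97]
pop() → 97: heap contents = []
push(82): heap contents = [82]

Answer: 15 74 97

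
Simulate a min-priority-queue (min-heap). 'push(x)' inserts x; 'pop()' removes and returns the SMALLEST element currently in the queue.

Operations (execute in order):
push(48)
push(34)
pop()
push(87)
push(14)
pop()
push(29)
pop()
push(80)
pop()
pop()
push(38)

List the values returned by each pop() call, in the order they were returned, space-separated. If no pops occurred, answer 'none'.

Answer: 34 14 29 48 80

Derivation:
push(48): heap contents = [48]
push(34): heap contents = [34, 48]
pop() → 34: heap contents = [48]
push(87): heap contents = [48, 87]
push(14): heap contents = [14, 48, 87]
pop() → 14: heap contents = [48, 87]
push(29): heap contents = [29, 48, 87]
pop() → 29: heap contents = [48, 87]
push(80): heap contents = [48, 80, 87]
pop() → 48: heap contents = [80, 87]
pop() → 80: heap contents = [87]
push(38): heap contents = [38, 87]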